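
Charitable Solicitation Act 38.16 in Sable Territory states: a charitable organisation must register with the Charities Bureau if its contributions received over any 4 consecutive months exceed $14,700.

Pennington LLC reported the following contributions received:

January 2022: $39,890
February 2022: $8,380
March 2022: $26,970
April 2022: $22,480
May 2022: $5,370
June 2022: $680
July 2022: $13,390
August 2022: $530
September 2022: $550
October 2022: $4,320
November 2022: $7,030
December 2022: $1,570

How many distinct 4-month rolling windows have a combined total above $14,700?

7

January 2022–April 2022: $39,890 + $8,380 + $26,970 + $22,480 = $97,720 (over)
February 2022–May 2022: $8,380 + $26,970 + $22,480 + $5,370 = $63,200 (over)
March 2022–June 2022: $26,970 + $22,480 + $5,370 + $680 = $55,500 (over)
April 2022–July 2022: $22,480 + $5,370 + $680 + $13,390 = $41,920 (over)
May 2022–August 2022: $5,370 + $680 + $13,390 + $530 = $19,970 (over)
June 2022–September 2022: $680 + $13,390 + $530 + $550 = $15,150 (over)
July 2022–October 2022: $13,390 + $530 + $550 + $4,320 = $18,790 (over)
August 2022–November 2022: $530 + $550 + $4,320 + $7,030 = $12,430 (under)
September 2022–December 2022: $550 + $4,320 + $7,030 + $1,570 = $13,470 (under)
7 windows exceed the threshold.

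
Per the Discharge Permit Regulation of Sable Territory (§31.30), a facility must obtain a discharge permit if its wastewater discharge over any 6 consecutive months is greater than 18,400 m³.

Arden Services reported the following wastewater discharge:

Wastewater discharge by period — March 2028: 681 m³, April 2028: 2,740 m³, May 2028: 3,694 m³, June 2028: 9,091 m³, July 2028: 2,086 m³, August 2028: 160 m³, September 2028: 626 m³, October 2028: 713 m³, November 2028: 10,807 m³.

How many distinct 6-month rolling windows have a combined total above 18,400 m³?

2

March 2028–August 2028: 681 m³ + 2,740 m³ + 3,694 m³ + 9,091 m³ + 2,086 m³ + 160 m³ = 18,452 m³ (over)
April 2028–September 2028: 2,740 m³ + 3,694 m³ + 9,091 m³ + 2,086 m³ + 160 m³ + 626 m³ = 18,397 m³ (under)
May 2028–October 2028: 3,694 m³ + 9,091 m³ + 2,086 m³ + 160 m³ + 626 m³ + 713 m³ = 16,370 m³ (under)
June 2028–November 2028: 9,091 m³ + 2,086 m³ + 160 m³ + 626 m³ + 713 m³ + 10,807 m³ = 23,483 m³ (over)
2 windows exceed the threshold.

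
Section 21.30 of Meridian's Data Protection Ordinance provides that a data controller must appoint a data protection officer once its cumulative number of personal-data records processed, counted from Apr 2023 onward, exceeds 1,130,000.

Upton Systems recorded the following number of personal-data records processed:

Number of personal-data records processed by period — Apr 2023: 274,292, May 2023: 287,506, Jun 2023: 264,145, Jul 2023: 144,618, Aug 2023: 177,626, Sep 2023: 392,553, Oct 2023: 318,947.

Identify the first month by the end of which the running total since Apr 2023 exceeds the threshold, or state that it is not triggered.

Aug 2023

Through Apr 2023: 274,292
Through May 2023: 561,798
Through Jun 2023: 825,943
Through Jul 2023: 970,561
Through Aug 2023: 1,148,187 ← exceeds threshold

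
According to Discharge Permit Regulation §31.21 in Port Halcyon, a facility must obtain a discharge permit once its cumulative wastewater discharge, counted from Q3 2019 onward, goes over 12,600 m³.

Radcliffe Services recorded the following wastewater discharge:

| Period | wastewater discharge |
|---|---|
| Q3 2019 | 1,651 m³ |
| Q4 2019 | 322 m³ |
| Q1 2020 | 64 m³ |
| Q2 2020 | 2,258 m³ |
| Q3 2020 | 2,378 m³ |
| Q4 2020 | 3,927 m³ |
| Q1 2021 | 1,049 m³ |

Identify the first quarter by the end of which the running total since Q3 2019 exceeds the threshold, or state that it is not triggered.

Not triggered

Through Q3 2019: 1,651 m³
Through Q4 2019: 1,973 m³
Through Q1 2020: 2,037 m³
Through Q2 2020: 4,295 m³
Through Q3 2020: 6,673 m³
Through Q4 2020: 10,600 m³
Through Q1 2021: 11,649 m³
Final cumulative total 11,649 m³ ≤ 12,600 m³; the threshold is never exceeded.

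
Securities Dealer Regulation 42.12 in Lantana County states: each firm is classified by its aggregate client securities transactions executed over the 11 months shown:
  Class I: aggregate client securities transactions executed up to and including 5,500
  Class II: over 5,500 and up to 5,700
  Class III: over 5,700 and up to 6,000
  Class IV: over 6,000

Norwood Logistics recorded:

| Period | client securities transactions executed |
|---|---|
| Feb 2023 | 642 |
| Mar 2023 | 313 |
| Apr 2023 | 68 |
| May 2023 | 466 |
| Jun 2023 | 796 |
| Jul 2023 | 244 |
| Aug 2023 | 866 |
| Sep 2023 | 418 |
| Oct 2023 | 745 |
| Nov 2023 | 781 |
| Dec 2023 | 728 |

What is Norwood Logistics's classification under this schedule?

Aggregate client securities transactions executed: 642 + 313 + 68 + 466 + 796 + 244 + 866 + 418 + 745 + 781 + 728 = 6,067.
6,067 > 6,000, so Class IV applies.

Class IV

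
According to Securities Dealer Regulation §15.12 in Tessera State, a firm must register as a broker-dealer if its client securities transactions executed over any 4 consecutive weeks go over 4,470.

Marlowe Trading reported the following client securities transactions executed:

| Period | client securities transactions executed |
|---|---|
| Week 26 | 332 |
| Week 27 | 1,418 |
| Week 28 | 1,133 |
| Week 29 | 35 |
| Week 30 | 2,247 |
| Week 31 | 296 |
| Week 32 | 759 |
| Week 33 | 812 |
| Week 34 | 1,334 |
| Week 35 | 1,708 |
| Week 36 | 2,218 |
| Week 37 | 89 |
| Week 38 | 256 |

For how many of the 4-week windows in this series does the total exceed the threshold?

Week 26–Week 29: 332 + 1,418 + 1,133 + 35 = 2,918 (under)
Week 27–Week 30: 1,418 + 1,133 + 35 + 2,247 = 4,833 (over)
Week 28–Week 31: 1,133 + 35 + 2,247 + 296 = 3,711 (under)
Week 29–Week 32: 35 + 2,247 + 296 + 759 = 3,337 (under)
Week 30–Week 33: 2,247 + 296 + 759 + 812 = 4,114 (under)
Week 31–Week 34: 296 + 759 + 812 + 1,334 = 3,201 (under)
Week 32–Week 35: 759 + 812 + 1,334 + 1,708 = 4,613 (over)
Week 33–Week 36: 812 + 1,334 + 1,708 + 2,218 = 6,072 (over)
Week 34–Week 37: 1,334 + 1,708 + 2,218 + 89 = 5,349 (over)
Week 35–Week 38: 1,708 + 2,218 + 89 + 256 = 4,271 (under)
4 windows exceed the threshold.

4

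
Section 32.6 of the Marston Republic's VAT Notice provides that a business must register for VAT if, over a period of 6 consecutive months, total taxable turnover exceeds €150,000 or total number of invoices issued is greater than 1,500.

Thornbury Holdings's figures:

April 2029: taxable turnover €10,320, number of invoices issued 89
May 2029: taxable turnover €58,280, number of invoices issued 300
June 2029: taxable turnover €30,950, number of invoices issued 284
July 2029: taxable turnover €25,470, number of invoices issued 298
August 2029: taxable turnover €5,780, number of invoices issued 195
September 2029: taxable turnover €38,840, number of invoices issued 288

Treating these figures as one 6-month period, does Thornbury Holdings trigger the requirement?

Total taxable turnover: €10,320 + €58,280 + €30,950 + €25,470 + €5,780 + €38,840 = €169,640 (> €150,000).
Total number of invoices issued: 89 + 300 + 284 + 298 + 195 + 288 = 1,454 (≤ 1,500).
The test is 'or': at least one threshold is exceeded.

Yes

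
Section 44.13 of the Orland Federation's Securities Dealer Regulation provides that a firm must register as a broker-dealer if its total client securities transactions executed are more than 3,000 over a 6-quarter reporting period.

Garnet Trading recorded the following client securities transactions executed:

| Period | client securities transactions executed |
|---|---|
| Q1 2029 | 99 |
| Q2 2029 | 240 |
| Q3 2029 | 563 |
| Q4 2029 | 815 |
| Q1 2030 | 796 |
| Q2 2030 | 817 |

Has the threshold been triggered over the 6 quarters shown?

Total client securities transactions executed: 99 + 240 + 563 + 815 + 796 + 817 = 3,330.
3,330 > 3,000, so the threshold is exceeded.

Yes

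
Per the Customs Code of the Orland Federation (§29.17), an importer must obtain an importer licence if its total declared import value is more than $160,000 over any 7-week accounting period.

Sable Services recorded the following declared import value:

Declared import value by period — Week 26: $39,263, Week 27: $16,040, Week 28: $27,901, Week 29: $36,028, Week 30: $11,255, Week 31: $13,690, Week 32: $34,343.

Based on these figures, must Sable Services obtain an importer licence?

Total declared import value: $39,263 + $16,040 + $27,901 + $36,028 + $11,255 + $13,690 + $34,343 = $178,520.
$178,520 > $160,000, so the threshold is exceeded.

Yes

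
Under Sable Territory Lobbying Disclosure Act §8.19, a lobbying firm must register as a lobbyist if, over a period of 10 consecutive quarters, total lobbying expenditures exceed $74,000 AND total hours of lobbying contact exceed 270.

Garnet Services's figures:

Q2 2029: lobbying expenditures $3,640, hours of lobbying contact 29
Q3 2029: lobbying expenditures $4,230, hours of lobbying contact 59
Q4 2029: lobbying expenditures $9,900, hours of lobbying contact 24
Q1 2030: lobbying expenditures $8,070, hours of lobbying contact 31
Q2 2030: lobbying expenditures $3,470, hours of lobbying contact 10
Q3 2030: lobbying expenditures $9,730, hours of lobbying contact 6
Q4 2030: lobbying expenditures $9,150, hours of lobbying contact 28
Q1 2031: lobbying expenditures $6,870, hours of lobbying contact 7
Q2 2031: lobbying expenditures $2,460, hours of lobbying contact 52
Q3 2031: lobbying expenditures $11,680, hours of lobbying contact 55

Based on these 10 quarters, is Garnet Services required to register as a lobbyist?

No

Total lobbying expenditures: $3,640 + $4,230 + $9,900 + $8,070 + $3,470 + $9,730 + $9,150 + $6,870 + $2,460 + $11,680 = $69,200 (≤ $74,000).
Total hours of lobbying contact: 29 + 59 + 24 + 31 + 10 + 6 + 28 + 7 + 52 + 55 = 301 (> 270).
The test is 'and': the rule requires both, and at least one is not exceeded.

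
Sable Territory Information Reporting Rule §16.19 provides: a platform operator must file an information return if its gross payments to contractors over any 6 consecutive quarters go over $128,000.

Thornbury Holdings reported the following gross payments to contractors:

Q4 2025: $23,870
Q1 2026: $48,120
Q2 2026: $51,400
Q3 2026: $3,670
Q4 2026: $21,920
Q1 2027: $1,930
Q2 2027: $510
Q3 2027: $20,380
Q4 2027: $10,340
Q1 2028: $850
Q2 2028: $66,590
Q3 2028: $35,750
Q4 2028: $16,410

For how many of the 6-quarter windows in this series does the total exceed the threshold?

Q4 2025–Q1 2027: $23,870 + $48,120 + $51,400 + $3,670 + $21,920 + $1,930 = $150,910 (over)
Q1 2026–Q2 2027: $48,120 + $51,400 + $3,670 + $21,920 + $1,930 + $510 = $127,550 (under)
Q2 2026–Q3 2027: $51,400 + $3,670 + $21,920 + $1,930 + $510 + $20,380 = $99,810 (under)
Q3 2026–Q4 2027: $3,670 + $21,920 + $1,930 + $510 + $20,380 + $10,340 = $58,750 (under)
Q4 2026–Q1 2028: $21,920 + $1,930 + $510 + $20,380 + $10,340 + $850 = $55,930 (under)
Q1 2027–Q2 2028: $1,930 + $510 + $20,380 + $10,340 + $850 + $66,590 = $100,600 (under)
Q2 2027–Q3 2028: $510 + $20,380 + $10,340 + $850 + $66,590 + $35,750 = $134,420 (over)
Q3 2027–Q4 2028: $20,380 + $10,340 + $850 + $66,590 + $35,750 + $16,410 = $150,320 (over)
3 windows exceed the threshold.

3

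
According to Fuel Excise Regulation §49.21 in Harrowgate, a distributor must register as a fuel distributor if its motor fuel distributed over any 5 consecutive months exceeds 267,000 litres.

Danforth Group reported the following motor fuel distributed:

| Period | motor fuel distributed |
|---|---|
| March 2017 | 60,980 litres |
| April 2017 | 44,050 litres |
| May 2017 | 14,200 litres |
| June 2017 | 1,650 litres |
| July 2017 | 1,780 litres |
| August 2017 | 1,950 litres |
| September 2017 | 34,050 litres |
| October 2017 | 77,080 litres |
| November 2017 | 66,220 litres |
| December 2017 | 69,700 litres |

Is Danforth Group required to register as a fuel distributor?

No

March 2017–July 2017: 60,980 litres + 44,050 litres + 14,200 litres + 1,650 litres + 1,780 litres = 122,660 litres (under)
April 2017–August 2017: 44,050 litres + 14,200 litres + 1,650 litres + 1,780 litres + 1,950 litres = 63,630 litres (under)
May 2017–September 2017: 14,200 litres + 1,650 litres + 1,780 litres + 1,950 litres + 34,050 litres = 53,630 litres (under)
June 2017–October 2017: 1,650 litres + 1,780 litres + 1,950 litres + 34,050 litres + 77,080 litres = 116,510 litres (under)
July 2017–November 2017: 1,780 litres + 1,950 litres + 34,050 litres + 77,080 litres + 66,220 litres = 181,080 litres (under)
August 2017–December 2017: 1,950 litres + 34,050 litres + 77,080 litres + 66,220 litres + 69,700 litres = 249,000 litres (under)
No window exceeds 267,000 litres.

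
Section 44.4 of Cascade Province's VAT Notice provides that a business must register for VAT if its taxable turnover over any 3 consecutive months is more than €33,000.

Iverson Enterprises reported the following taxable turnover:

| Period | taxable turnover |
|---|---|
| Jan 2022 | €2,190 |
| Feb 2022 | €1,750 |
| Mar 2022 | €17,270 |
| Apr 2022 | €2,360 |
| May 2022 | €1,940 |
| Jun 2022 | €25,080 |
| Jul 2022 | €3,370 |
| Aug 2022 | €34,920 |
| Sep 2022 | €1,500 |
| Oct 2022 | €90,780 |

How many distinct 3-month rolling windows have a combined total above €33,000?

3

Jan 2022–Mar 2022: €2,190 + €1,750 + €17,270 = €21,210 (under)
Feb 2022–Apr 2022: €1,750 + €17,270 + €2,360 = €21,380 (under)
Mar 2022–May 2022: €17,270 + €2,360 + €1,940 = €21,570 (under)
Apr 2022–Jun 2022: €2,360 + €1,940 + €25,080 = €29,380 (under)
May 2022–Jul 2022: €1,940 + €25,080 + €3,370 = €30,390 (under)
Jun 2022–Aug 2022: €25,080 + €3,370 + €34,920 = €63,370 (over)
Jul 2022–Sep 2022: €3,370 + €34,920 + €1,500 = €39,790 (over)
Aug 2022–Oct 2022: €34,920 + €1,500 + €90,780 = €127,200 (over)
3 windows exceed the threshold.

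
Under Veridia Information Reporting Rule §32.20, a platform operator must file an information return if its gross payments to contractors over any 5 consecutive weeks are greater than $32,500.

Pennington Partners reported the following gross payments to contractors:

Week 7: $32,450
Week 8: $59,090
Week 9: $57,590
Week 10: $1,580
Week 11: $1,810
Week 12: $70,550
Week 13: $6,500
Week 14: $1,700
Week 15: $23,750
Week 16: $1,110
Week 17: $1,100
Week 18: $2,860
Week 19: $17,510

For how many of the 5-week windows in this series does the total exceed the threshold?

8

Week 7–Week 11: $32,450 + $59,090 + $57,590 + $1,580 + $1,810 = $152,520 (over)
Week 8–Week 12: $59,090 + $57,590 + $1,580 + $1,810 + $70,550 = $190,620 (over)
Week 9–Week 13: $57,590 + $1,580 + $1,810 + $70,550 + $6,500 = $138,030 (over)
Week 10–Week 14: $1,580 + $1,810 + $70,550 + $6,500 + $1,700 = $82,140 (over)
Week 11–Week 15: $1,810 + $70,550 + $6,500 + $1,700 + $23,750 = $104,310 (over)
Week 12–Week 16: $70,550 + $6,500 + $1,700 + $23,750 + $1,110 = $103,610 (over)
Week 13–Week 17: $6,500 + $1,700 + $23,750 + $1,110 + $1,100 = $34,160 (over)
Week 14–Week 18: $1,700 + $23,750 + $1,110 + $1,100 + $2,860 = $30,520 (under)
Week 15–Week 19: $23,750 + $1,110 + $1,100 + $2,860 + $17,510 = $46,330 (over)
8 windows exceed the threshold.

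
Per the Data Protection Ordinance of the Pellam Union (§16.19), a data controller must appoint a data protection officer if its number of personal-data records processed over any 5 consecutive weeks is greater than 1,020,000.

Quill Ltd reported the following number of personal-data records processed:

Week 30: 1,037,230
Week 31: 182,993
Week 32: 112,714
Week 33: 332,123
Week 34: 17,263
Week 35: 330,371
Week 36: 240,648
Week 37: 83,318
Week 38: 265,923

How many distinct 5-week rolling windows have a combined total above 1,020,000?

Week 30–Week 34: 1,037,230 + 182,993 + 112,714 + 332,123 + 17,263 = 1,682,323 (over)
Week 31–Week 35: 182,993 + 112,714 + 332,123 + 17,263 + 330,371 = 975,464 (under)
Week 32–Week 36: 112,714 + 332,123 + 17,263 + 330,371 + 240,648 = 1,033,119 (over)
Week 33–Week 37: 332,123 + 17,263 + 330,371 + 240,648 + 83,318 = 1,003,723 (under)
Week 34–Week 38: 17,263 + 330,371 + 240,648 + 83,318 + 265,923 = 937,523 (under)
2 windows exceed the threshold.

2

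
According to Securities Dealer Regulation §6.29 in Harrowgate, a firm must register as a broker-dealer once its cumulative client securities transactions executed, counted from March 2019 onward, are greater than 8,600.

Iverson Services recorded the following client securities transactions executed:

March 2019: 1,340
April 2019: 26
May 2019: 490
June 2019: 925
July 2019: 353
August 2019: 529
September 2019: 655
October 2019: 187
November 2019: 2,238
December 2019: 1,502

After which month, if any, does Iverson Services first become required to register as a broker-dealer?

Not triggered

Through March 2019: 1,340
Through April 2019: 1,366
Through May 2019: 1,856
Through June 2019: 2,781
Through July 2019: 3,134
Through August 2019: 3,663
Through September 2019: 4,318
Through October 2019: 4,505
Through November 2019: 6,743
Through December 2019: 8,245
Final cumulative total 8,245 ≤ 8,600; the threshold is never exceeded.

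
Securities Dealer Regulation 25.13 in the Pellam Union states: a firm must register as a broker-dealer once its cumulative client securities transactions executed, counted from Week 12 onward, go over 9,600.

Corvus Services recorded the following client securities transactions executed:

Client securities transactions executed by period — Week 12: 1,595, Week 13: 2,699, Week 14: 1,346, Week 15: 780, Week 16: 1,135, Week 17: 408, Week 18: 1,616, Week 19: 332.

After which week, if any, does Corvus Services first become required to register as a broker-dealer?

Through Week 12: 1,595
Through Week 13: 4,294
Through Week 14: 5,640
Through Week 15: 6,420
Through Week 16: 7,555
Through Week 17: 7,963
Through Week 18: 9,579
Through Week 19: 9,911 ← exceeds threshold

Week 19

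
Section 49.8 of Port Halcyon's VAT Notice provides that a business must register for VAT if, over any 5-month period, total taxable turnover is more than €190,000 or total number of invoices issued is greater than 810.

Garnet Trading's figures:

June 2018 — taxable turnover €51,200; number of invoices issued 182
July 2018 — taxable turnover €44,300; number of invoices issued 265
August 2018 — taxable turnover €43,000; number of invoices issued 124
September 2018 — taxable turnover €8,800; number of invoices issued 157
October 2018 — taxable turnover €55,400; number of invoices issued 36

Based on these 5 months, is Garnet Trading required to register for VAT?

Yes

Total taxable turnover: €51,200 + €44,300 + €43,000 + €8,800 + €55,400 = €202,700 (> €190,000).
Total number of invoices issued: 182 + 265 + 124 + 157 + 36 = 764 (≤ 810).
The test is 'or': at least one threshold is exceeded.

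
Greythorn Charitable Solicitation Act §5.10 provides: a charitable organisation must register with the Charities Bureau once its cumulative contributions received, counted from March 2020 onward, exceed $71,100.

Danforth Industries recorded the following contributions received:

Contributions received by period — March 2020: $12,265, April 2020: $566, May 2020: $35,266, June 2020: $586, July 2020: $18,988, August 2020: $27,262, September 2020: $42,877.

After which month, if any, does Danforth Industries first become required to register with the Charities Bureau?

Through March 2020: $12,265
Through April 2020: $12,831
Through May 2020: $48,097
Through June 2020: $48,683
Through July 2020: $67,671
Through August 2020: $94,933 ← exceeds threshold

August 2020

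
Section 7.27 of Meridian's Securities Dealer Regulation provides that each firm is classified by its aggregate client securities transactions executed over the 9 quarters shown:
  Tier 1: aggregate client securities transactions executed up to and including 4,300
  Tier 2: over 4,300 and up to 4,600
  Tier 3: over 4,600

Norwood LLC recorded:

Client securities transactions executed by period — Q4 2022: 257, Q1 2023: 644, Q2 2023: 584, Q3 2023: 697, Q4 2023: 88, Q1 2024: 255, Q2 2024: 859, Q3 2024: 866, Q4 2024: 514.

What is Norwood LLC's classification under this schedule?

Aggregate client securities transactions executed: 257 + 644 + 584 + 697 + 88 + 255 + 859 + 866 + 514 = 4,764.
4,764 > 4,600, so Tier 3 applies.

Tier 3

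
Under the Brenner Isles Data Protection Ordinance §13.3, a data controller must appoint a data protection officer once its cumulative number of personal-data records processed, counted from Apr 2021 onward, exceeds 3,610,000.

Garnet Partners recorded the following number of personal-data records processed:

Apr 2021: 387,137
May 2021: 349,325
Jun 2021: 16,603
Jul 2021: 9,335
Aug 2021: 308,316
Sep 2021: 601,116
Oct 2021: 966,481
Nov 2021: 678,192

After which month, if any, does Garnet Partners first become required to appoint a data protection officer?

Through Apr 2021: 387,137
Through May 2021: 736,462
Through Jun 2021: 753,065
Through Jul 2021: 762,400
Through Aug 2021: 1,070,716
Through Sep 2021: 1,671,832
Through Oct 2021: 2,638,313
Through Nov 2021: 3,316,505
Final cumulative total 3,316,505 ≤ 3,610,000; the threshold is never exceeded.

Not triggered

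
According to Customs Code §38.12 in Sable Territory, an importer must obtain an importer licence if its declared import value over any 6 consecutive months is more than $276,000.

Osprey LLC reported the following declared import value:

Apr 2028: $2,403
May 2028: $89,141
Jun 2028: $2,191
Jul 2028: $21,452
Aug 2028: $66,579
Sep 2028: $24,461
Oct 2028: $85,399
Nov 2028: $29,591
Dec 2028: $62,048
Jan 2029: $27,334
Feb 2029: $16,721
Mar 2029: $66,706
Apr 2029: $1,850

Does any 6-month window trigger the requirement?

Yes

Apr 2028–Sep 2028: $2,403 + $89,141 + $2,191 + $21,452 + $66,579 + $24,461 = $206,227 (under)
May 2028–Oct 2028: $89,141 + $2,191 + $21,452 + $66,579 + $24,461 + $85,399 = $289,223 (over)
Jun 2028–Nov 2028: $2,191 + $21,452 + $66,579 + $24,461 + $85,399 + $29,591 = $229,673 (under)
Jul 2028–Dec 2028: $21,452 + $66,579 + $24,461 + $85,399 + $29,591 + $62,048 = $289,530 (over)
Aug 2028–Jan 2029: $66,579 + $24,461 + $85,399 + $29,591 + $62,048 + $27,334 = $295,412 (over)
Sep 2028–Feb 2029: $24,461 + $85,399 + $29,591 + $62,048 + $27,334 + $16,721 = $245,554 (under)
Oct 2028–Mar 2029: $85,399 + $29,591 + $62,048 + $27,334 + $16,721 + $66,706 = $287,799 (over)
Nov 2028–Apr 2029: $29,591 + $62,048 + $27,334 + $16,721 + $66,706 + $1,850 = $204,250 (under)
At least one window exceeds $276,000.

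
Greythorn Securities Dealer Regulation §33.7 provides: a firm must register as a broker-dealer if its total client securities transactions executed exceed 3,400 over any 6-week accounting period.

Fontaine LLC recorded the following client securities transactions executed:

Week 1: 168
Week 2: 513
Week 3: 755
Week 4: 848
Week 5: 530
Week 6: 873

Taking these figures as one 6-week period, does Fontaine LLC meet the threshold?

Yes

Total client securities transactions executed: 168 + 513 + 755 + 848 + 530 + 873 = 3,687.
3,687 > 3,400, so the threshold is exceeded.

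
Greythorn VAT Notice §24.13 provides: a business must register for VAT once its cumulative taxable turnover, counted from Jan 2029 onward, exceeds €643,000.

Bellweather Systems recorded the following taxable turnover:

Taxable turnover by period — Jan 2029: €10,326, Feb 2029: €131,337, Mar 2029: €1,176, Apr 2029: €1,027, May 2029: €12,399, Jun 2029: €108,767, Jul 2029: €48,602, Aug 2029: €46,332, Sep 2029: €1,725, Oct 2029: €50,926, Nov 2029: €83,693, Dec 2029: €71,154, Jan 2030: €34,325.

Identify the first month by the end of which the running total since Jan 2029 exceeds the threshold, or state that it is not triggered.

Not triggered

Through Jan 2029: €10,326
Through Feb 2029: €141,663
Through Mar 2029: €142,839
Through Apr 2029: €143,866
Through May 2029: €156,265
Through Jun 2029: €265,032
Through Jul 2029: €313,634
Through Aug 2029: €359,966
Through Sep 2029: €361,691
Through Oct 2029: €412,617
Through Nov 2029: €496,310
Through Dec 2029: €567,464
Through Jan 2030: €601,789
Final cumulative total €601,789 ≤ €643,000; the threshold is never exceeded.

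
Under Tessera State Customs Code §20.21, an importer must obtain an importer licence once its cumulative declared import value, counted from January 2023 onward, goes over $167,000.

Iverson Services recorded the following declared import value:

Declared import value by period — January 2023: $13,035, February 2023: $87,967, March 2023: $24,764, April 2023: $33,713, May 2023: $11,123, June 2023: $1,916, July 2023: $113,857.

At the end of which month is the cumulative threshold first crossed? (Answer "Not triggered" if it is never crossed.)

Through January 2023: $13,035
Through February 2023: $101,002
Through March 2023: $125,766
Through April 2023: $159,479
Through May 2023: $170,602 ← exceeds threshold

May 2023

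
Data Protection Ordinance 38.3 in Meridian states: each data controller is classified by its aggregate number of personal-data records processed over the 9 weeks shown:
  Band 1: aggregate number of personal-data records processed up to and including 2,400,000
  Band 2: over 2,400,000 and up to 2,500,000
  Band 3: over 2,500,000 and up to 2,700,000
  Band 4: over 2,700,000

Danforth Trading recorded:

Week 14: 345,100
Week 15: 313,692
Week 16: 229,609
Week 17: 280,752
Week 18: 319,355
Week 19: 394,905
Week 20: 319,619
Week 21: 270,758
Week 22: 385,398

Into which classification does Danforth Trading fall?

Band 4

Aggregate number of personal-data records processed: 345,100 + 313,692 + 229,609 + 280,752 + 319,355 + 394,905 + 319,619 + 270,758 + 385,398 = 2,859,188.
2,859,188 > 2,700,000, so Band 4 applies.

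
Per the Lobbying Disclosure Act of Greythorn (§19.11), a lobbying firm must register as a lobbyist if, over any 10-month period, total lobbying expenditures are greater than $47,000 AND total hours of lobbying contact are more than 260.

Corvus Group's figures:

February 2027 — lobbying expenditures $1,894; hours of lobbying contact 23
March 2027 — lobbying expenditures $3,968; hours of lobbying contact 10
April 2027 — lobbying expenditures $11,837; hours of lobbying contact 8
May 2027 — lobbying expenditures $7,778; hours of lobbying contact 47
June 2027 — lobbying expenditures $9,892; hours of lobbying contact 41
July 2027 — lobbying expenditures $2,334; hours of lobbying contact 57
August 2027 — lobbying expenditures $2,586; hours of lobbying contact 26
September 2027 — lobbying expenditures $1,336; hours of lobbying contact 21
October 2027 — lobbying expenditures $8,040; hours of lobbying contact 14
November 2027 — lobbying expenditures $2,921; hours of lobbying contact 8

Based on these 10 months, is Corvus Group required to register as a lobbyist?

No

Total lobbying expenditures: $1,894 + $3,968 + $11,837 + $7,778 + $9,892 + $2,334 + $2,586 + $1,336 + $8,040 + $2,921 = $52,586 (> $47,000).
Total hours of lobbying contact: 23 + 10 + 8 + 47 + 41 + 57 + 26 + 21 + 14 + 8 = 255 (≤ 260).
The test is 'and': the rule requires both, and at least one is not exceeded.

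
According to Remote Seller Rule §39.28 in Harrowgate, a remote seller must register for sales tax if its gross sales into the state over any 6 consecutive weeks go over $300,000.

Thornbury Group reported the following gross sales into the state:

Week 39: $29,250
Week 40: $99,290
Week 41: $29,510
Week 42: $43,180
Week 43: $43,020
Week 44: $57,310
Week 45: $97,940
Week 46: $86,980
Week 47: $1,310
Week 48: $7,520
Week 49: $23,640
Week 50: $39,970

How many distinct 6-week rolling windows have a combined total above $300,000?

Week 39–Week 44: $29,250 + $99,290 + $29,510 + $43,180 + $43,020 + $57,310 = $301,560 (over)
Week 40–Week 45: $99,290 + $29,510 + $43,180 + $43,020 + $57,310 + $97,940 = $370,250 (over)
Week 41–Week 46: $29,510 + $43,180 + $43,020 + $57,310 + $97,940 + $86,980 = $357,940 (over)
Week 42–Week 47: $43,180 + $43,020 + $57,310 + $97,940 + $86,980 + $1,310 = $329,740 (over)
Week 43–Week 48: $43,020 + $57,310 + $97,940 + $86,980 + $1,310 + $7,520 = $294,080 (under)
Week 44–Week 49: $57,310 + $97,940 + $86,980 + $1,310 + $7,520 + $23,640 = $274,700 (under)
Week 45–Week 50: $97,940 + $86,980 + $1,310 + $7,520 + $23,640 + $39,970 = $257,360 (under)
4 windows exceed the threshold.

4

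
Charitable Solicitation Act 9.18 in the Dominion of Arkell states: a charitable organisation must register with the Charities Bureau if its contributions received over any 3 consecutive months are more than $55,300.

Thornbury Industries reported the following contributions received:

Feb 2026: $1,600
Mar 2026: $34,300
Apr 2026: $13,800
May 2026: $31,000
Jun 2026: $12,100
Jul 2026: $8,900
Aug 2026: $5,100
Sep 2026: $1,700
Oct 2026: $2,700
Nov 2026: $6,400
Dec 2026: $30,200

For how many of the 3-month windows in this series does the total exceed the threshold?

2

Feb 2026–Apr 2026: $1,600 + $34,300 + $13,800 = $49,700 (under)
Mar 2026–May 2026: $34,300 + $13,800 + $31,000 = $79,100 (over)
Apr 2026–Jun 2026: $13,800 + $31,000 + $12,100 = $56,900 (over)
May 2026–Jul 2026: $31,000 + $12,100 + $8,900 = $52,000 (under)
Jun 2026–Aug 2026: $12,100 + $8,900 + $5,100 = $26,100 (under)
Jul 2026–Sep 2026: $8,900 + $5,100 + $1,700 = $15,700 (under)
Aug 2026–Oct 2026: $5,100 + $1,700 + $2,700 = $9,500 (under)
Sep 2026–Nov 2026: $1,700 + $2,700 + $6,400 = $10,800 (under)
Oct 2026–Dec 2026: $2,700 + $6,400 + $30,200 = $39,300 (under)
2 windows exceed the threshold.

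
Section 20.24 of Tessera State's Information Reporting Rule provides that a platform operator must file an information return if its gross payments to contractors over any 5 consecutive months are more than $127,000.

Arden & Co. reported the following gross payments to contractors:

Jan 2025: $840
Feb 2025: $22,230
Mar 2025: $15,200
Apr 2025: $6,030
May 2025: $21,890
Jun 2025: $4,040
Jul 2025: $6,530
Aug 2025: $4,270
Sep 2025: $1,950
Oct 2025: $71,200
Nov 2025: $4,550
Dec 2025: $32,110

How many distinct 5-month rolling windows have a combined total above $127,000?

Jan 2025–May 2025: $840 + $22,230 + $15,200 + $6,030 + $21,890 = $66,190 (under)
Feb 2025–Jun 2025: $22,230 + $15,200 + $6,030 + $21,890 + $4,040 = $69,390 (under)
Mar 2025–Jul 2025: $15,200 + $6,030 + $21,890 + $4,040 + $6,530 = $53,690 (under)
Apr 2025–Aug 2025: $6,030 + $21,890 + $4,040 + $6,530 + $4,270 = $42,760 (under)
May 2025–Sep 2025: $21,890 + $4,040 + $6,530 + $4,270 + $1,950 = $38,680 (under)
Jun 2025–Oct 2025: $4,040 + $6,530 + $4,270 + $1,950 + $71,200 = $87,990 (under)
Jul 2025–Nov 2025: $6,530 + $4,270 + $1,950 + $71,200 + $4,550 = $88,500 (under)
Aug 2025–Dec 2025: $4,270 + $1,950 + $71,200 + $4,550 + $32,110 = $114,080 (under)
0 windows exceed the threshold.

0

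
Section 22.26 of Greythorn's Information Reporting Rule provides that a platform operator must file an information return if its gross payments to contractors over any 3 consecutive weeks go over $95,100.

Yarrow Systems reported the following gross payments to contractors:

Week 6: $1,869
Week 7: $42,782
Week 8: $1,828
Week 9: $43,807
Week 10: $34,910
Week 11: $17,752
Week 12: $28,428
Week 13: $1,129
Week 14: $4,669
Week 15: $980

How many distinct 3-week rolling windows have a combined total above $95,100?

Week 6–Week 8: $1,869 + $42,782 + $1,828 = $46,479 (under)
Week 7–Week 9: $42,782 + $1,828 + $43,807 = $88,417 (under)
Week 8–Week 10: $1,828 + $43,807 + $34,910 = $80,545 (under)
Week 9–Week 11: $43,807 + $34,910 + $17,752 = $96,469 (over)
Week 10–Week 12: $34,910 + $17,752 + $28,428 = $81,090 (under)
Week 11–Week 13: $17,752 + $28,428 + $1,129 = $47,309 (under)
Week 12–Week 14: $28,428 + $1,129 + $4,669 = $34,226 (under)
Week 13–Week 15: $1,129 + $4,669 + $980 = $6,778 (under)
1 window exceeds the threshold.

1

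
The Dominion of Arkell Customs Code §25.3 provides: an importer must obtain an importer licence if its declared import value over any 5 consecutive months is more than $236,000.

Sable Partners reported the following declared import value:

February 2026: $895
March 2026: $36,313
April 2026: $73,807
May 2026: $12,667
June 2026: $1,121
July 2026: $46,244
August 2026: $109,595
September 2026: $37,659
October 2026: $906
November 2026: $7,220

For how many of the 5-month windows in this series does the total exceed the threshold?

February 2026–June 2026: $895 + $36,313 + $73,807 + $12,667 + $1,121 = $124,803 (under)
March 2026–July 2026: $36,313 + $73,807 + $12,667 + $1,121 + $46,244 = $170,152 (under)
April 2026–August 2026: $73,807 + $12,667 + $1,121 + $46,244 + $109,595 = $243,434 (over)
May 2026–September 2026: $12,667 + $1,121 + $46,244 + $109,595 + $37,659 = $207,286 (under)
June 2026–October 2026: $1,121 + $46,244 + $109,595 + $37,659 + $906 = $195,525 (under)
July 2026–November 2026: $46,244 + $109,595 + $37,659 + $906 + $7,220 = $201,624 (under)
1 window exceeds the threshold.

1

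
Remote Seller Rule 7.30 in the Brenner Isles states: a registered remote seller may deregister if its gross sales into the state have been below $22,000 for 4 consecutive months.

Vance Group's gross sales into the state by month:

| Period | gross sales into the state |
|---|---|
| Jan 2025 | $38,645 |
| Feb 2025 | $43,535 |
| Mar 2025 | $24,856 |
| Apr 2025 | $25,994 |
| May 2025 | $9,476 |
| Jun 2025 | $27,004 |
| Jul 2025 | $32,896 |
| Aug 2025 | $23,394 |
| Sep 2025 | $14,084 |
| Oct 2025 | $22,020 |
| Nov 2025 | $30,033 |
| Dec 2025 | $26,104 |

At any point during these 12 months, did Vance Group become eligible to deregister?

No

Months below $22,000: May 2025, Sep 2025.
Longest run of consecutive months below the threshold: 1.
1 < 4, so Vance Group never became eligible.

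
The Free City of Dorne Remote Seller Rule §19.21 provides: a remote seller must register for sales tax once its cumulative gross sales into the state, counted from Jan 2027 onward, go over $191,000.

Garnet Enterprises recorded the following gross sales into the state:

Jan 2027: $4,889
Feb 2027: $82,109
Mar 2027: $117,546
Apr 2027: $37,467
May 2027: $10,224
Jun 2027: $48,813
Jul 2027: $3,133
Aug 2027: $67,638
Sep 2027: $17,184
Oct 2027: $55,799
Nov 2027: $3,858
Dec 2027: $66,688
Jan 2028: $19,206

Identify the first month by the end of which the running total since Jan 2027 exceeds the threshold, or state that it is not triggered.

Mar 2027

Through Jan 2027: $4,889
Through Feb 2027: $86,998
Through Mar 2027: $204,544 ← exceeds threshold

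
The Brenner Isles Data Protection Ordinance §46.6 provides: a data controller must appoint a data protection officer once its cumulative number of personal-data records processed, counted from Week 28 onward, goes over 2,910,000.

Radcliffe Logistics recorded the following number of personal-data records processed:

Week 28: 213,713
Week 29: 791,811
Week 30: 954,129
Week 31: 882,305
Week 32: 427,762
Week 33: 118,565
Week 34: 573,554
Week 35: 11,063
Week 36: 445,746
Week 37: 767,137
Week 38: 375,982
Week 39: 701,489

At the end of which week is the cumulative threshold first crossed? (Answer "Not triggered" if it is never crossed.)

Week 32

Through Week 28: 213,713
Through Week 29: 1,005,524
Through Week 30: 1,959,653
Through Week 31: 2,841,958
Through Week 32: 3,269,720 ← exceeds threshold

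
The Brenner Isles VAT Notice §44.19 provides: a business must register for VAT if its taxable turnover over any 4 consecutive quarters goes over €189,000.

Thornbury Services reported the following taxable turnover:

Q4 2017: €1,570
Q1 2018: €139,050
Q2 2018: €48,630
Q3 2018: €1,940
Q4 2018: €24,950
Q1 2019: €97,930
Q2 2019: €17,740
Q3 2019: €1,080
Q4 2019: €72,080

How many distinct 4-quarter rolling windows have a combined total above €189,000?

2

Q4 2017–Q3 2018: €1,570 + €139,050 + €48,630 + €1,940 = €191,190 (over)
Q1 2018–Q4 2018: €139,050 + €48,630 + €1,940 + €24,950 = €214,570 (over)
Q2 2018–Q1 2019: €48,630 + €1,940 + €24,950 + €97,930 = €173,450 (under)
Q3 2018–Q2 2019: €1,940 + €24,950 + €97,930 + €17,740 = €142,560 (under)
Q4 2018–Q3 2019: €24,950 + €97,930 + €17,740 + €1,080 = €141,700 (under)
Q1 2019–Q4 2019: €97,930 + €17,740 + €1,080 + €72,080 = €188,830 (under)
2 windows exceed the threshold.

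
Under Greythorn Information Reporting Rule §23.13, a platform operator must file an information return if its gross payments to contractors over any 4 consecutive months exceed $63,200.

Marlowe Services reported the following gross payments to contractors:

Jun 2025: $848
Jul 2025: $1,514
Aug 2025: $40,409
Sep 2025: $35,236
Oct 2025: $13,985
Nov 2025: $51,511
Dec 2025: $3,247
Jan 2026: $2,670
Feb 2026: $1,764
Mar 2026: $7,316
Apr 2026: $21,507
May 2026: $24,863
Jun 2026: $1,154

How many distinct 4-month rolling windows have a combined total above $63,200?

5

Jun 2025–Sep 2025: $848 + $1,514 + $40,409 + $35,236 = $78,007 (over)
Jul 2025–Oct 2025: $1,514 + $40,409 + $35,236 + $13,985 = $91,144 (over)
Aug 2025–Nov 2025: $40,409 + $35,236 + $13,985 + $51,511 = $141,141 (over)
Sep 2025–Dec 2025: $35,236 + $13,985 + $51,511 + $3,247 = $103,979 (over)
Oct 2025–Jan 2026: $13,985 + $51,511 + $3,247 + $2,670 = $71,413 (over)
Nov 2025–Feb 2026: $51,511 + $3,247 + $2,670 + $1,764 = $59,192 (under)
Dec 2025–Mar 2026: $3,247 + $2,670 + $1,764 + $7,316 = $14,997 (under)
Jan 2026–Apr 2026: $2,670 + $1,764 + $7,316 + $21,507 = $33,257 (under)
Feb 2026–May 2026: $1,764 + $7,316 + $21,507 + $24,863 = $55,450 (under)
Mar 2026–Jun 2026: $7,316 + $21,507 + $24,863 + $1,154 = $54,840 (under)
5 windows exceed the threshold.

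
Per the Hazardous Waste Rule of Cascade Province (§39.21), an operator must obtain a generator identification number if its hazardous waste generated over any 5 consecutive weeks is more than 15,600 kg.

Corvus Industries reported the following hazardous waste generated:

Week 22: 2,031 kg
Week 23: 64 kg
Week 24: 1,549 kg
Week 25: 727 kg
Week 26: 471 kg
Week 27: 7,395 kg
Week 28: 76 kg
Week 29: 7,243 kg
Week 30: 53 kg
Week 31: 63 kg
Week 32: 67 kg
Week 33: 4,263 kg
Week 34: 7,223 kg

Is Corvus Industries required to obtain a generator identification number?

Week 22–Week 26: 2,031 kg + 64 kg + 1,549 kg + 727 kg + 471 kg = 4,842 kg (under)
Week 23–Week 27: 64 kg + 1,549 kg + 727 kg + 471 kg + 7,395 kg = 10,206 kg (under)
Week 24–Week 28: 1,549 kg + 727 kg + 471 kg + 7,395 kg + 76 kg = 10,218 kg (under)
Week 25–Week 29: 727 kg + 471 kg + 7,395 kg + 76 kg + 7,243 kg = 15,912 kg (over)
Week 26–Week 30: 471 kg + 7,395 kg + 76 kg + 7,243 kg + 53 kg = 15,238 kg (under)
Week 27–Week 31: 7,395 kg + 76 kg + 7,243 kg + 53 kg + 63 kg = 14,830 kg (under)
Week 28–Week 32: 76 kg + 7,243 kg + 53 kg + 63 kg + 67 kg = 7,502 kg (under)
Week 29–Week 33: 7,243 kg + 53 kg + 63 kg + 67 kg + 4,263 kg = 11,689 kg (under)
Week 30–Week 34: 53 kg + 63 kg + 67 kg + 4,263 kg + 7,223 kg = 11,669 kg (under)
At least one window exceeds 15,600 kg.

Yes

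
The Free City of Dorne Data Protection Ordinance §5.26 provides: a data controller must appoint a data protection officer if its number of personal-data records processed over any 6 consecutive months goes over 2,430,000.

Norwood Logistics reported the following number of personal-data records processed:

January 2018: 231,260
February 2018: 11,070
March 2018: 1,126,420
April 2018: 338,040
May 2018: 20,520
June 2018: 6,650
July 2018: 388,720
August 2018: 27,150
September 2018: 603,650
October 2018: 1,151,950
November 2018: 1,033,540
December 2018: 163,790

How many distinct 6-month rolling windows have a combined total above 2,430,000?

January 2018–June 2018: 231,260 + 11,070 + 1,126,420 + 338,040 + 20,520 + 6,650 = 1,733,960 (under)
February 2018–July 2018: 11,070 + 1,126,420 + 338,040 + 20,520 + 6,650 + 388,720 = 1,891,420 (under)
March 2018–August 2018: 1,126,420 + 338,040 + 20,520 + 6,650 + 388,720 + 27,150 = 1,907,500 (under)
April 2018–September 2018: 338,040 + 20,520 + 6,650 + 388,720 + 27,150 + 603,650 = 1,384,730 (under)
May 2018–October 2018: 20,520 + 6,650 + 388,720 + 27,150 + 603,650 + 1,151,950 = 2,198,640 (under)
June 2018–November 2018: 6,650 + 388,720 + 27,150 + 603,650 + 1,151,950 + 1,033,540 = 3,211,660 (over)
July 2018–December 2018: 388,720 + 27,150 + 603,650 + 1,151,950 + 1,033,540 + 163,790 = 3,368,800 (over)
2 windows exceed the threshold.

2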